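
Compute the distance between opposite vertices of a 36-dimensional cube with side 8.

The space diagonal of an n-cube of side s is s√n. Here 8·√36 = 48.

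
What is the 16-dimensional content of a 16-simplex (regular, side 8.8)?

V = (8.8^16 / 16!) · √((16+1) / 2^16) ≈ 0.995606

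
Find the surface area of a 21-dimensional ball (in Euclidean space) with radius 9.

S_21(9) = 2·π^(21/2)·(9)^20 / Γ(21/2) = 307393813088254199808·π^10/8083075 ≈ 3.56137e+18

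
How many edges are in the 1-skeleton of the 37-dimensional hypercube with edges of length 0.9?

Each of the 2^37 = 137438953472 vertices has degree 37; total edges = 37·2^37/2 = 2542620639232.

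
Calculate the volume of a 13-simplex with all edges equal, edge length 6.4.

V_13 = √(14) · 6.4^13 / (13! · 2^(13/2)) ≈ 0.200645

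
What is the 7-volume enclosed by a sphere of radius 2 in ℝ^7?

V_7(2) = π^(7/2) · (2)^7 / Γ(7/2 + 1) = 2048·π^3/105 ≈ 604.77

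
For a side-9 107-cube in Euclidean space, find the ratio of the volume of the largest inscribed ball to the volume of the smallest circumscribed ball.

V_in/V_out = n^(-n/2) = 107^(-107/2) ≈ 2.67897e-109.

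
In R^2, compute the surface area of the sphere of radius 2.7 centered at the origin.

S = n·V_n(r)/r = 2·V_2(2.7)/2.7 (volume-to-surface relation), giving 2πr = 2π·2.7 ≈ 16.9646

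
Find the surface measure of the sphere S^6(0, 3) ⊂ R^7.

The surface area of an n-ball is 2π^(n/2) r^(n-1) / Γ(n/2). For n=7, r=3: 3888·π^3/5 ≈ 24110.5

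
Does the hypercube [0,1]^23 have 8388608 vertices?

True. The 23-cube has 2^23 = 8388608 vertices.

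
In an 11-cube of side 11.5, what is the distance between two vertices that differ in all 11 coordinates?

||(11.5,11.5,...,11.5)|| = √(11)·11.5 ≈ 38.1412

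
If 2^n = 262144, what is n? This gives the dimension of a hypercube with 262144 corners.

n = log_2(262144) = 18.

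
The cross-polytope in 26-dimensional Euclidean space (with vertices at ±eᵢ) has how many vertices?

An n-cross-polytope has 2n vertices; here n = 26, giving 52.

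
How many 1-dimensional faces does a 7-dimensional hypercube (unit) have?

Number of 1-faces = C(7,1) · 2^(7-1) = 7 · 64 = 448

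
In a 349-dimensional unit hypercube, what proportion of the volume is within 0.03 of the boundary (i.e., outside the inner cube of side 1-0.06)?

The inner cube has side 1-2·0.03 = 0.94 and volume (0.94)^349 ≈ 4.184e-10, so the shell holds 1 - 4.184e-10 of the volume.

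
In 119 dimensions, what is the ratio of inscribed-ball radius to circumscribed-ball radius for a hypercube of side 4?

For an n-cube of any side s, the inradius is s/2 and the circumradius is s√n/2, so the ratio is 1/√119 ≈ 0.0916698.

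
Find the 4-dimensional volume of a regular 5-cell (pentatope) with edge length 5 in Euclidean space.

Volume = 5^4 · √(5/2^4) / 4! ≈ 14.5577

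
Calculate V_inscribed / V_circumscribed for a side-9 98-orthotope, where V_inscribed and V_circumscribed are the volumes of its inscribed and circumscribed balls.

V_in/V_out = n^(-n/2) = 98^(-98/2) ≈ 2.69105e-98.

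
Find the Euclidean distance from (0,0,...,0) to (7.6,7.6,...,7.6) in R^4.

Diagonal = √4 · 7.6 = 15.2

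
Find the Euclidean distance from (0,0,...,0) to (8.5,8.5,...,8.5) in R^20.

||(8.5,8.5,...,8.5)|| = √(20)·8.5 ≈ 38.0132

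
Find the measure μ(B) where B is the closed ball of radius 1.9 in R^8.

Volume = π^{8/2}·(1.9)^8/Γ(5) ≈ 689.314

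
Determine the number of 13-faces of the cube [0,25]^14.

Number of 13-faces = C(14,13) · 2^(14-13) = 14 · 2 = 28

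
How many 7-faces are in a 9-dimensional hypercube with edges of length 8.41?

An n-cube has C(n,k)·2^(n-k) k-faces. Here C(9,7)·2^2 = 36·4 = 144.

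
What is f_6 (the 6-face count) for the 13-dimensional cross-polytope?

An n-cross-polytope has 2^(k+1)·C(n,k+1) k-faces. Here 2^7·C(13,7) = 128·1716 = 219648.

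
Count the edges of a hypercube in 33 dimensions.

Each of the 2^33 = 8589934592 vertices has degree 33; total edges = 33·2^33/2 = 141733920768.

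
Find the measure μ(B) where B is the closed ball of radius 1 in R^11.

V = 64·π^5/10395 ≈ 1.8841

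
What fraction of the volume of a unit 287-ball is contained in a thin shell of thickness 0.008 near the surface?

Shell fraction = 1 - (1-0.008)^287 ≈ 0.900264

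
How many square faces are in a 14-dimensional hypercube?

An n-cube has C(n,k)·2^(n-k) k-faces. Here C(14,2)·2^12 = 91·4096 = 372736.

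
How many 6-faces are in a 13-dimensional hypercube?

Number of 6-faces = C(13,6) · 2^(13-6) = 1716 · 128 = 219648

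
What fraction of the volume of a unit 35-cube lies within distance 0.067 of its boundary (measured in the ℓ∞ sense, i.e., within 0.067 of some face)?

1 - (1 - 2·0.067)^35 = 1 - 0.866^35 ≈ 0.993497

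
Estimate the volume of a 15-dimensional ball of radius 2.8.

Volume = π^{15/2}·(2.8)^15/Γ(17/2) ≈ 1.94447e+06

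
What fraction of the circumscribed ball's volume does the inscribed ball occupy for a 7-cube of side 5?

V_in/V_out = n^(-n/2) = 7^(-7/2) ≈ 0.00110194.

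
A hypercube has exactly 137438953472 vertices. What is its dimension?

Since 2^n = 137438953472, we have n = 37.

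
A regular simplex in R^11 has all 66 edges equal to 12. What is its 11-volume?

For a regular n-simplex with edge a, V = (a^n / n!)·√((n+1)/2^n). With a=12, n=11: V ≈ 1424.83.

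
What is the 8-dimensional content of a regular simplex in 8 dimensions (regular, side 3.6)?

V = (3.6^8 / 8!) · √((8+1) / 2^8) ≈ 0.13119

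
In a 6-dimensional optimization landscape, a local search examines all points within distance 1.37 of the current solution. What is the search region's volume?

The n-ball volume is π^(n/2)·r^n/Γ(n/2+1). With n=6, r=1.37: V ≈ 34.1682.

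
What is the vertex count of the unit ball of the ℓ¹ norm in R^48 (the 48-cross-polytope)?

The 48-dimensional cross-polytope has 2n = 2·48 = 96 vertices.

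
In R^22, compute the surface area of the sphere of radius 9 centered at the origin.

|∂B_22(9)| = 1350851717672992089·π^11/22400 ≈ 1.77422e+19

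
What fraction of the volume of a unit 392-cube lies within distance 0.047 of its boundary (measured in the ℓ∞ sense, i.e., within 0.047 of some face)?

The inner cube has side 1-2·0.047 = 0.906 and volume (0.906)^392 ≈ 1.564e-17, so the shell holds 1 - 1.564e-17 of the volume.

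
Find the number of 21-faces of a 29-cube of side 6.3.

An n-cube has C(n,k)·2^(n-k) k-faces. Here C(29,21)·2^8 = 4292145·256 = 1098789120.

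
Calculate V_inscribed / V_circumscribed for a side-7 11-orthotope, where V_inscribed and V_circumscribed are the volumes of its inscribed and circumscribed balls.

V_in/V_out = n^(-n/2) = 11^(-11/2) ≈ 1.87215e-06.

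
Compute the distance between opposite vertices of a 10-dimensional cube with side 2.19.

Diagonal = √10 · 2.19 ≈ 6.92539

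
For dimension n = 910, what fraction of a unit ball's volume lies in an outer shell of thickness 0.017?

1 - (1-0.017)^910 ≈ 0.9999998326 ≈ 99.999983%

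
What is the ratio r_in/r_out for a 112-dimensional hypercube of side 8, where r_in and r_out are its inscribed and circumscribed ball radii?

For an n-cube of any side s, the inradius is s/2 and the circumradius is s√n/2, so the ratio is 1/√112 ≈ 0.0944911.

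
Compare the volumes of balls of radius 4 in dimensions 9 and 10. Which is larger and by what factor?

V_9(4) ≈ 864684, V_10(4) ≈ 2.67404e+06. The 10-ball is larger by a factor of 3.093.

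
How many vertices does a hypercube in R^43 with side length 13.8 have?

Number of vertices = 2^43 = 8796093022208.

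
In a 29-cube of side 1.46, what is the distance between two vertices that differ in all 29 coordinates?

Diagonal = √29 · 1.46 ≈ 7.86234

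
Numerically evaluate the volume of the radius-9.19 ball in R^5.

Volume = π^{5/2}·(9.19)^5/Γ(7/2) ≈ 345045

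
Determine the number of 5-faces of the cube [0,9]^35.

f_5(35-cube) = (35 choose 5) · 2^30 = 348570955808768.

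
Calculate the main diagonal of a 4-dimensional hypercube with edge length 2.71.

Diagonal = √4 · 2.71 = 5.42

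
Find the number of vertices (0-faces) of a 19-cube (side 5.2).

An n-cube has C(n,k)·2^(n-k) k-faces. Here C(19,0)·2^19 = 1·524288 = 524288.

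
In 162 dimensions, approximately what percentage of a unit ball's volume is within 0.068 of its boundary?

1 - (1-0.068)^162 ≈ 0.999989 ≈ 99.998890%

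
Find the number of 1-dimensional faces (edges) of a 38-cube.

An n-cube has n·2^(n-1) edges. With n = 38: 38·137438953472 = 5222680231936.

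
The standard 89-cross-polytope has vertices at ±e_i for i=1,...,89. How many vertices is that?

The 89-dimensional cross-polytope has 2n = 2·89 = 178 vertices.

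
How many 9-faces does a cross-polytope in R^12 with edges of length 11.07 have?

Each 9-face is the convex hull of 10 vertices, one chosen as ±e_i from each of 10 distinct axes: 2^10·C(12,10) = 67584.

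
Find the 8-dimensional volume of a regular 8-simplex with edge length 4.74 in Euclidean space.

V = (4.74^8 / 8!) · √((8+1) / 2^8) ≈ 1.18497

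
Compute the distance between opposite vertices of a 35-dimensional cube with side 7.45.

||(7.45,7.45,...,7.45)|| = √(35)·7.45 ≈ 44.0748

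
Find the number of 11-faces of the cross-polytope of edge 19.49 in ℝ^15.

An n-cross-polytope has 2^(k+1)·C(n,k+1) k-faces. Here 2^12·C(15,12) = 4096·455 = 1863680.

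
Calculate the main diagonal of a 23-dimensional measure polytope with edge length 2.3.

The space diagonal of an n-cube of side s is s√n. Here 2.3·√23 ≈ 11.0304.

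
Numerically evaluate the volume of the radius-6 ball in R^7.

The n-ball volume is π^(n/2)·r^n/Γ(n/2+1). With n=7, r=6: V = 1492992·π^3/35 ≈ 1.32263e+06.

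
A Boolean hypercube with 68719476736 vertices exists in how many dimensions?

2^n = 68719476736 ⇒ n = log_2(68719476736) = 36.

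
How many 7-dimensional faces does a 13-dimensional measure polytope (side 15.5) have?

Choose 7 of 13 axes to span the face (C(13,7) = 1716 ways), then fix each of the remaining 6 coordinates at one of its two extreme values (2^6 = 64 ways): 1716·64 = 109824.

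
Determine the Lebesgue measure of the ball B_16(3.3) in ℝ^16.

Volume = π^{16/2}·(3.3)^16/Γ(9) ≈ 4.65481e+07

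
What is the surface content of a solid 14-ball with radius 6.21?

S_14(6.21) = 2·π^(14/2)·(6.21)^13 / Γ(14/2) ≈ 1.71371e+11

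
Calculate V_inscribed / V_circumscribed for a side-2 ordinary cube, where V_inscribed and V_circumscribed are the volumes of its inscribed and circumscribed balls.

Volume scales as r^n, and r_in/r_out = 1/√3, giving (1/√3)^3 ≈ 0.19245.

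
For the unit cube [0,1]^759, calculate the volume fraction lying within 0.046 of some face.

Shell fraction = 1 - (1-0.092)^759 ≈ 1 - 1.539e-32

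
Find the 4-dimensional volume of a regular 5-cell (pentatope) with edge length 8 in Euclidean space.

For a regular n-simplex with edge a, V = (a^n / n!)·√((n+1)/2^n). With a=8, n=4: V ≈ 95.4056.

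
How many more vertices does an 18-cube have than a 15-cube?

The 18-cube has 2^18 = 262144 vertices. The 15-cube has 2^15 = 32768 vertices. Difference: 262144 - 32768 = 229376.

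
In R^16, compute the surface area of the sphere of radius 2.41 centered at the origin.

The surface area of an n-ball is 2π^(n/2) r^(n-1) / Γ(n/2). For n=16, r=2.41: 2.02327e+06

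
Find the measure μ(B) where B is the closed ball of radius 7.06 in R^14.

Volume = π^{14/2}·(7.06)^14/Γ(8) ≈ 4.5802e+11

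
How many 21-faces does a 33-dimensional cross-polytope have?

Number of 21-faces = 2^(21+1) · C(33,21+1) = 4194304 · 193536720 = 811751838842880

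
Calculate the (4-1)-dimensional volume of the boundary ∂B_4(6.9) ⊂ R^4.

|∂B_4(6.9)| ≈ 6484.51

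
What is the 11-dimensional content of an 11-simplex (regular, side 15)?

V = (15^11 / 11!) · √((11+1) / 2^11) ≈ 16587.2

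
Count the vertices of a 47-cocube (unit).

The 47-dimensional cross-polytope has 2n = 2·47 = 94 vertices.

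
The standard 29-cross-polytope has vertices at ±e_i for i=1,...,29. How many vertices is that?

The vertices are ±e_1, ..., ±e_29, so there are 2·29 = 58.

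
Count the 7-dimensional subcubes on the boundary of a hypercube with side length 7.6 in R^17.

f_7(17-cube) = (17 choose 7) · 2^10 = 19914752.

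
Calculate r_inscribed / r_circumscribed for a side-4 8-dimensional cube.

Ratio = (s/2)/(s√8/2) = 8^(-1/2) ≈ 0.353553.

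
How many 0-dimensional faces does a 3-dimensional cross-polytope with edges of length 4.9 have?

An n-cross-polytope has 2^(k+1)·C(n,k+1) k-faces. Here 2^1·C(3,1) = 2·3 = 6.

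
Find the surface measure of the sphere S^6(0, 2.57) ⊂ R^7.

The surface area of an n-ball is 2π^(n/2) r^(n-1) / Γ(n/2). For n=7, r=2.57: 9529.65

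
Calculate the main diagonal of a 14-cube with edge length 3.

||(3,3,...,3)|| = √(14)·3 ≈ 11.225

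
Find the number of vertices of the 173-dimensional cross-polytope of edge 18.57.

An n-cross-polytope has 2n vertices; here n = 173, giving 346.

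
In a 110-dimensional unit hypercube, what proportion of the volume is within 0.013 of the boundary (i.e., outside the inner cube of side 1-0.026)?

1 - (1 - 2·0.013)^110 = 1 - 0.974^110 ≈ 0.944858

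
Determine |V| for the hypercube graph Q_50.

An n-cube has 2^n vertices; for n = 50 that is 2^50 = 1125899906842624.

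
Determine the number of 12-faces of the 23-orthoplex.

An n-cross-polytope has 2^(k+1)·C(n,k+1) k-faces. Here 2^13·C(23,13) = 8192·1144066 = 9372188672.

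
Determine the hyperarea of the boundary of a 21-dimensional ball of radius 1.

S_21(1) = 2·π^(21/2)·(1)^20 / Γ(21/2) = 2048·π^10/654729075 ≈ 0.292932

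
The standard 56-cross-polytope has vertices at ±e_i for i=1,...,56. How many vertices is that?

Number of vertices = 2n = 112.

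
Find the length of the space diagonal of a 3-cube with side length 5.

||(5,5,...,5)|| = √(3)·5 ≈ 8.66025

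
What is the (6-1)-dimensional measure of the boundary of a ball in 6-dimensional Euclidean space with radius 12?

|∂B_6(12)| = 248832·π^3 ≈ 7.71535e+06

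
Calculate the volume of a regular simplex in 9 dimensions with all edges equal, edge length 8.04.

V_9 = √(10) · 8.04^9 / (9! · 2^(9/2)) ≈ 54.0638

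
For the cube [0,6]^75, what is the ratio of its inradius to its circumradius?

r_in = 6/2 (half the side); r_out = 6√75/2 (half the diagonal). Ratio = 1/√75 ≈ 0.11547.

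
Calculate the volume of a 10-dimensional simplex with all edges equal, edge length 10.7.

Volume = 10.7^10 · √(11/2^10) / 10! ≈ 561.851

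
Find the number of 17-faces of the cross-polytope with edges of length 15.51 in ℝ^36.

An n-cross-polytope has 2^(k+1)·C(n,k+1) k-faces. Here 2^18·C(36,18) = 262144·9075135300 = 2378992268083200.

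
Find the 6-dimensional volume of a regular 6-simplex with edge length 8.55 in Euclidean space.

V = (8.55^6 / 6!) · √((6+1) / 2^6) ≈ 179.442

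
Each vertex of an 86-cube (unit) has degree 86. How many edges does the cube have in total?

Each of the 2^86 = 77371252455336267181195264 vertices has degree 86; total edges = 86·2^86/2 = 3326963855579459488791396352.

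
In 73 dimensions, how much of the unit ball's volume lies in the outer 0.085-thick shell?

V(inner)/V(outer) = ((1-0.085)/1)^73 ≈ 0.001527, so the shell fraction is 0.998473.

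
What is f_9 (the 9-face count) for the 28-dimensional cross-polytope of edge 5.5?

f_9(28-orthoplex) = 2^10 · (28 choose 10) = 13438064640.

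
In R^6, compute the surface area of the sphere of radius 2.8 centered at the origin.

The surface area of an n-ball is 2π^(n/2) r^(n-1) / Γ(n/2). For n=6, r=2.8: 5336.29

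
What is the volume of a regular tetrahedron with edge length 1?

Volume = (√2/12) · 1³ = 0.117851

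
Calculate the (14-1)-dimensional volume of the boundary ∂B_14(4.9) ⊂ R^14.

The surface area of an n-ball is 2π^(n/2) r^(n-1) / Γ(n/2). For n=14, r=4.9: 7.87582e+09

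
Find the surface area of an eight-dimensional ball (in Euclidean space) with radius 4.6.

S = n·V_n(r)/r = 8·V_8(4.6)/4.6 (volume-to-surface relation), giving 1.41509e+06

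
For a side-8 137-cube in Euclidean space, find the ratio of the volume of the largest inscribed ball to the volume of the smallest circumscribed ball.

V_in/V_out = n^(-n/2) = 137^(-137/2) ≈ 4.31163e-147.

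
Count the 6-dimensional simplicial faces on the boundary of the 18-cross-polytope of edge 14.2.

Number of 6-faces = 2^(6+1) · C(18,6+1) = 128 · 31824 = 4073472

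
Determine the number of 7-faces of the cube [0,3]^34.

An n-cube has C(n,k)·2^(n-k) k-faces. Here C(34,7)·2^27 = 5379616·134217728 = 722039837032448.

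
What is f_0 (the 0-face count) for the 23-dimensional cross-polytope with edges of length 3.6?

Each 0-face is the convex hull of 1 vertex, one chosen as ±e_i from each of 1 distinct axis: 2^1·C(23,1) = 46.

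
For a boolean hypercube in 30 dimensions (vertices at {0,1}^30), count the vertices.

Number of vertices = 2^30 = 1073741824.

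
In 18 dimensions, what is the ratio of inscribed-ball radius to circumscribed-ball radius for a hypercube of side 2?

r_in = 2/2 (half the side); r_out = 2√18/2 (half the diagonal). Ratio = 1/√18 ≈ 0.235702.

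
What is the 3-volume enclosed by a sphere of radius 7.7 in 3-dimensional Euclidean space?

V_3(7.7) = π^(3/2) · (7.7)^3 / Γ(3/2 + 1) ≈ 1912.32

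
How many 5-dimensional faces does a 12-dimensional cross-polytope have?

Each 5-face is the convex hull of 6 vertices, one chosen as ±e_i from each of 6 distinct axes: 2^6·C(12,6) = 59136.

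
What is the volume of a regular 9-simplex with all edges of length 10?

V_9 = √(10) · 10^9 / (9! · 2^(9/2)) ≈ 385.125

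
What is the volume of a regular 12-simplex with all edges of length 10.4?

V = (10.4^12 / 12!) · √((12+1) / 2^12) ≈ 188.302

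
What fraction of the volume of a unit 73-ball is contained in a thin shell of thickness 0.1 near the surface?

V(inner)/V(outer) = ((1-0.1)/1)^73 ≈ 0.0004568, so the shell fraction is 0.999543.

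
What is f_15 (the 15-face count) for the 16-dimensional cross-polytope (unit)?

Number of 15-faces = 2^(15+1) · C(16,15+1) = 65536 · 1 = 65536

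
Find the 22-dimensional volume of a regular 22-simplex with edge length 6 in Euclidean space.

For a regular n-simplex with edge a, V = (a^n / n!)·√((n+1)/2^n). With a=6, n=22: V ≈ 2.74217e-07.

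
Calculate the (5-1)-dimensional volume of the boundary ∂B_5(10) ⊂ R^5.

S_5(10) = 2·π^(5/2)·(10)^4 / Γ(5/2) = 80000·π^2/3 ≈ 263189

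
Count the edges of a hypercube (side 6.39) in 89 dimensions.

The 89-cube has n·2^(n-1) = 89·2^88 = 89·309485009821345068724781056 = 27544165874099711116505513984 edges.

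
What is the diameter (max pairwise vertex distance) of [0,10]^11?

||(10,10,...,10)|| = √(11)·10 ≈ 33.1662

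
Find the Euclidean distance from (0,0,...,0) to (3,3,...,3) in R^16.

Diagonal = √16 · 3 = 12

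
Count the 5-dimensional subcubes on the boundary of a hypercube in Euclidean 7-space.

f_5(7-cube) = (7 choose 5) · 2^2 = 84.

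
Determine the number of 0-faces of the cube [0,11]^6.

f_0(6-cube) = (6 choose 0) · 2^6 = 64.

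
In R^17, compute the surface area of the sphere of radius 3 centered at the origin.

S = n·V_n(r)/r = 17·V_17(3)/3 (volume-to-surface relation), giving 272097792·π^8/25025 ≈ 1.03169e+08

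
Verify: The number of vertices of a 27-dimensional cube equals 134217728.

True. The 27-cube has 2^27 = 134217728 vertices.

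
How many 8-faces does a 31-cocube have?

Number of 8-faces = 2^(8+1) · C(31,8+1) = 512 · 20160075 = 10321958400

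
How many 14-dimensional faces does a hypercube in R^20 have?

Number of 14-faces = C(20,14) · 2^(20-14) = 38760 · 64 = 2480640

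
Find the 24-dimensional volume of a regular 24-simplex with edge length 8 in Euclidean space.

For a regular n-simplex with edge a, V = (a^n / n!)·√((n+1)/2^n). With a=8, n=24: V ≈ 9.29103e-06.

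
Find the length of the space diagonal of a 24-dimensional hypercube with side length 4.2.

Diagonal = √24 · 4.2 ≈ 20.5757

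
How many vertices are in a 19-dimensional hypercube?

Number of 0-faces = C(19,0) · 2^(19-0) = 1 · 524288 = 524288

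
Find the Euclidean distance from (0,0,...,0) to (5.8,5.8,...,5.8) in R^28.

The space diagonal of an n-cube of side s is s√n. Here 5.8·√28 ≈ 30.6907.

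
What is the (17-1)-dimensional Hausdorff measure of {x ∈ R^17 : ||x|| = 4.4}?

|∂B_17(4.4)| ≈ 4.72991e+10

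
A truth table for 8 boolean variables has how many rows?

The 8-cube has 2^8 = 256 vertices.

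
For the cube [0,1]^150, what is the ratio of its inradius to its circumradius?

r_in / r_out = (1/2) / (1√150/2) = 1/√150 ≈ 0.0816497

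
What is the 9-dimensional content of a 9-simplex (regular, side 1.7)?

Volume = 1.7^9 · √(10/2^9) / 9! ≈ 4.56712e-05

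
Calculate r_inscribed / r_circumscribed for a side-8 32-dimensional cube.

For an n-cube of any side s, the inradius is s/2 and the circumradius is s√n/2, so the ratio is 1/√32 ≈ 0.176777.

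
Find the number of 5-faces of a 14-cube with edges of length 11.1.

An n-cube has C(n,k)·2^(n-k) k-faces. Here C(14,5)·2^9 = 2002·512 = 1025024.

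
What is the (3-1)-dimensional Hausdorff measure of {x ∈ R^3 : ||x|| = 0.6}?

S = n·V_n(r)/r = 3·V_3(0.6)/0.6 (volume-to-surface relation), giving 4πr² = 4π·(0.6)² ≈ 4.52389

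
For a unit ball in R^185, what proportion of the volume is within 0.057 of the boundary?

V(inner)/V(outer) = ((1-0.057)/1)^185 ≈ 1.926e-05, so the shell fraction is 0.999981.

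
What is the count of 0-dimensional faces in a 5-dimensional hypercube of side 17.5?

f_0(5-cube) = (5 choose 0) · 2^5 = 32.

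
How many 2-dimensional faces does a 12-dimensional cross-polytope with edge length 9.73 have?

Each 2-face is the convex hull of 3 vertices, one chosen as ±e_i from each of 3 distinct axes: 2^3·C(12,3) = 1760.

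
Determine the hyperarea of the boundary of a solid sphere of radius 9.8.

S = n·V_n(r)/r = 3·V_3(9.8)/9.8 (volume-to-surface relation), giving 4πr² = 4π·(9.8)² ≈ 1206.87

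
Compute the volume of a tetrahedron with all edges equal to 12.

Volume = (√2/12) · 12³ = 203.647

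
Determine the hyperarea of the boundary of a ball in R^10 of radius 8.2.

The surface area of an n-ball is 2π^(n/2) r^(n-1) / Γ(n/2). For n=10, r=8.2: 4.27457e+09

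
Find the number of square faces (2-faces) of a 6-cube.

An n-cube has C(n,k)·2^(n-k) k-faces. Here C(6,2)·2^4 = 15·16 = 240.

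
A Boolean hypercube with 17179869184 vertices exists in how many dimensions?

Since 2^n = 17179869184, we have n = 34.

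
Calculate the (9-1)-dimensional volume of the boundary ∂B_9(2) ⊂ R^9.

S_9(2) = 2·π^(9/2)·(2)^8 / Γ(9/2) = 8192·π^4/105 ≈ 7599.76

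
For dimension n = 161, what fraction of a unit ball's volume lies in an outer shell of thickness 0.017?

1 - (1-0.017)^161 ≈ 0.936742 ≈ 93.67%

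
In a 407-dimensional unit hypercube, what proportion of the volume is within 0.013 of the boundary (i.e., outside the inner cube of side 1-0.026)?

Shell fraction = 1 - (1-0.026)^407 ≈ 0.999978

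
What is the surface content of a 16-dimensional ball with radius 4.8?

|∂B_16(4.8)| ≈ 6.22898e+10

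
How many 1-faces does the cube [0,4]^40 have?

The 40-cube has n·2^(n-1) = 40·2^39 = 40·549755813888 = 21990232555520 edges.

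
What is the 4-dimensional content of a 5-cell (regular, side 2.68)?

Volume = 2.68^4 · √(5/2^4) / 4! ≈ 1.20158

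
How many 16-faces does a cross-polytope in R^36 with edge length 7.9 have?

An n-cross-polytope has 2^(k+1)·C(n,k+1) k-faces. Here 2^17·C(36,17) = 131072·8597496600 = 1126891074355200.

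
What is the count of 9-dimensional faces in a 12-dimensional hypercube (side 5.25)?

f_9(12-cube) = (12 choose 9) · 2^3 = 1760.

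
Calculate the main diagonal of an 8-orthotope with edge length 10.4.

||(10.4,10.4,...,10.4)|| = √(8)·10.4 ≈ 29.4156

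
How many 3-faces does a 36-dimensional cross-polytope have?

Each 3-face is the convex hull of 4 vertices, one chosen as ±e_i from each of 4 distinct axes: 2^4·C(36,4) = 942480.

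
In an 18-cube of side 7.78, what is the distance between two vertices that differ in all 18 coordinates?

d = √(7.78² + 7.78² + ... + 7.78²) [18 terms] = √(18·7.78²) = 7.78√18 ≈ 33.0077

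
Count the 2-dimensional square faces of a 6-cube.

Choose 2 of 6 axes to span the face (C(6,2) = 15 ways), then fix each of the remaining 4 coordinates at one of its two extreme values (2^4 = 16 ways): 15·16 = 240.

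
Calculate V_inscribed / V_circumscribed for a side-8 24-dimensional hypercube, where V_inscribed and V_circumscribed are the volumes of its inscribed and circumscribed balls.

V_in/V_out = n^(-n/2) = 24^(-24/2) ≈ 2.7382e-17.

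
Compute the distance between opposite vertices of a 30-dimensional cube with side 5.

The space diagonal of an n-cube of side s is s√n. Here 5·√30 ≈ 27.3861.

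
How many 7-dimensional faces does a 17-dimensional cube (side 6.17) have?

Number of 7-faces = C(17,7) · 2^(17-7) = 19448 · 1024 = 19914752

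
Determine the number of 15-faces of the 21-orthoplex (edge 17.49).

Each 15-face is the convex hull of 16 vertices, one chosen as ±e_i from each of 16 distinct axes: 2^16·C(21,16) = 1333592064.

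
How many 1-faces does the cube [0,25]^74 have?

The 74-cube has n·2^(n-1) = 74·2^73 = 74·9444732965739290427392 = 698910239464707491627008 edges.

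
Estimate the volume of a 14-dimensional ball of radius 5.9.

The n-ball volume is π^(n/2)·r^n/Γ(n/2+1). With n=14, r=5.9: V ≈ 3.71148e+10.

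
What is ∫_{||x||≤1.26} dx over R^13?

V_13(1.26) = π^(13/2) · (1.26)^13 / Γ(13/2 + 1) ≈ 18.3721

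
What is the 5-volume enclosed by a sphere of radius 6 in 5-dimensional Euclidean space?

The n-ball volume is π^(n/2)·r^n/Γ(n/2+1). With n=5, r=6: V = 20736·π^2/5 ≈ 40931.2.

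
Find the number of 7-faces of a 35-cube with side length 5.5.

f_7(35-cube) = (35 choose 7) · 2^28 = 1805099592581120.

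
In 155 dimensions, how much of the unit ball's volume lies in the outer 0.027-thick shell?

Shell fraction = 1 - (1-0.027)^155 ≈ 0.985629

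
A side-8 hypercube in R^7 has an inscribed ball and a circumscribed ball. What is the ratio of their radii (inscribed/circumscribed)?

For an n-cube of any side s, the inradius is s/2 and the circumradius is s√n/2, so the ratio is 1/√7 ≈ 0.377964.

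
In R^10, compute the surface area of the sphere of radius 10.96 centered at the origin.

The surface area of an n-ball is 2π^(n/2) r^(n-1) / Γ(n/2). For n=10, r=10.96: 5.8192e+10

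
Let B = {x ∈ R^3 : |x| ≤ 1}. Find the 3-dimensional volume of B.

V_3(1) = π^(3/2) · (1)^3 / Γ(3/2 + 1) = 4·π/3 ≈ 4.18879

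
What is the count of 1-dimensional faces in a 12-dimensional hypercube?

Choose 1 of 12 axes to span the face (C(12,1) = 12 ways), then fix each of the remaining 11 coordinates at one of its two extreme values (2^11 = 2048 ways): 12·2048 = 24576.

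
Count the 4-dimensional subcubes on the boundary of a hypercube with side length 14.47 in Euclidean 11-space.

Number of 4-faces = C(11,4) · 2^(11-4) = 330 · 128 = 42240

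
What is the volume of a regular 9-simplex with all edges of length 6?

Volume = 6^9 · √(10/2^9) / 9! ≈ 3.88118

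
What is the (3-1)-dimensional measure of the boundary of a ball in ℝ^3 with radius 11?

|∂B_3(11)| = 4πr² = 4π·(11)² ≈ 1520.53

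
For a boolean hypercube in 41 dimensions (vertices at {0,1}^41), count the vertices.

Each vertex is a binary string of length 41, so there are 2^41 = 2199023255552.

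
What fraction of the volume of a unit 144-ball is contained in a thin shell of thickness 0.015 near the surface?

1 - (1-0.015)^144 ≈ 0.886547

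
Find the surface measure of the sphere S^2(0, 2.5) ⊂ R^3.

S_3(2.5) = 2·π^(3/2)·(2.5)^2 / Γ(3/2) = 4πr² = 4π·(2.5)² ≈ 78.5398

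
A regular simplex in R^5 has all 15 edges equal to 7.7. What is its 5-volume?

V_5 = √(6) · 7.7^5 / (5! · 2^(5/2)) ≈ 97.6727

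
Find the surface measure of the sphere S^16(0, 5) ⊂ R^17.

S = n·V_n(r)/r = 17·V_17(5)/5 (volume-to-surface relation), giving 3125000000000·π^8/81081 ≈ 3.65704e+11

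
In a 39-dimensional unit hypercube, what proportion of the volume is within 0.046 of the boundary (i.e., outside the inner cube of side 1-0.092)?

1 - (1 - 2·0.046)^39 = 1 - 0.908^39 ≈ 0.976807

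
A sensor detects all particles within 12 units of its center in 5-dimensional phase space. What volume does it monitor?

V_5(12) = π^(5/2) · (12)^5 / Γ(5/2 + 1) = 663552·π^2/5 ≈ 1.3098e+06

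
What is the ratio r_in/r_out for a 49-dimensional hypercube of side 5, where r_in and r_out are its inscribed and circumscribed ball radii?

r_in = 5/2 (half the side); r_out = 5√49/2 (half the diagonal). Ratio = 1/√49 ≈ 0.142857.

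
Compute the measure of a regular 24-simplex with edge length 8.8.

Volume = 8.8^24 · √(25/2^24) / 24! ≈ 9.15142e-05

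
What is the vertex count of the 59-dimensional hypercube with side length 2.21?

Each vertex is a binary string of length 59, so there are 2^59 = 576460752303423488.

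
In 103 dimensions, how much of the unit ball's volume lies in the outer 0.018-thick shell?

Shell fraction = 1 - (1-0.018)^103 ≈ 0.846013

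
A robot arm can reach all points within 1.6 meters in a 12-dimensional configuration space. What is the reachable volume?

The n-ball volume is π^(n/2)·r^n/Γ(n/2+1). With n=12, r=1.6: V ≈ 375.843.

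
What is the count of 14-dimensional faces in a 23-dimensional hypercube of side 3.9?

Choose 14 of 23 axes to span the face (C(23,14) = 817190 ways), then fix each of the remaining 9 coordinates at one of its two extreme values (2^9 = 512 ways): 817190·512 = 418401280.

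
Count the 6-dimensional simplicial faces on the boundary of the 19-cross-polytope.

Each 6-face is the convex hull of 7 vertices, one chosen as ±e_i from each of 7 distinct axes: 2^7·C(19,7) = 6449664.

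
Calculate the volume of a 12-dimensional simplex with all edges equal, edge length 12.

Volume = 12^12 · √(13/2^12) / 12! ≈ 1048.65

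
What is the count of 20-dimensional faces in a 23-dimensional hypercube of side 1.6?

Choose 20 of 23 axes to span the face (C(23,20) = 1771 ways), then fix each of the remaining 3 coordinates at one of its two extreme values (2^3 = 8 ways): 1771·8 = 14168.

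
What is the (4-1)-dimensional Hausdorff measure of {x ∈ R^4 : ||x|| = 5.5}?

S = n·V_n(r)/r = 4·V_4(5.5)/5.5 (volume-to-surface relation), giving 1331·π^2/4 ≈ 3284.11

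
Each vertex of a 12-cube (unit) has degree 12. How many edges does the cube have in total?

Each of the 2^12 = 4096 vertices has degree 12; total edges = 12·2^12/2 = 24576.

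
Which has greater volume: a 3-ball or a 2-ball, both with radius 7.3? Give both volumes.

V_3(7.3) ≈ 1629.51. V_2(7.3) ≈ 167.415. The 3-ball is larger.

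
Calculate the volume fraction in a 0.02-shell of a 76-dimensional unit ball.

Shell fraction = 1 - (1-0.02)^76 ≈ 0.784632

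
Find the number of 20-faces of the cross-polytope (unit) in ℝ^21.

f_20(21-orthoplex) = 2^21 · (21 choose 21) = 2097152.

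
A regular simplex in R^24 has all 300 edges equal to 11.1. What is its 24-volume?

V = (11.1^24 / 24!) · √((24+1) / 2^24) ≈ 0.02408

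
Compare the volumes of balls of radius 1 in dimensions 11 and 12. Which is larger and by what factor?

V_11(1) ≈ 1.8841, V_12(1) ≈ 1.33526. The 11-ball is larger by a factor of 1.411.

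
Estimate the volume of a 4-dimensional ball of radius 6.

V_4(6) = π^(4/2) · (6)^4 / Γ(4/2 + 1) = 648·π^2 ≈ 6395.5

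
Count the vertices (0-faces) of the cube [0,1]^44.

Each vertex is a binary string of length 44, so there are 2^44 = 17592186044416.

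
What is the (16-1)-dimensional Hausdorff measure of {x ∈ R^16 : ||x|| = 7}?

S_16(7) = 2·π^(16/2)·(7)^15 / Γ(16/2) = 678223072849·π^8/360 ≈ 1.78759e+13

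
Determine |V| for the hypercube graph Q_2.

The 2-cube has 2^2 = 4 vertices.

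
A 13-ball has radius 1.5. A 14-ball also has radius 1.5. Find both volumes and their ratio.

V_13(1.5) ≈ 177.226. V_14(1.5) ≈ 174.943. Ratio V_13/V_14 ≈ 1.013.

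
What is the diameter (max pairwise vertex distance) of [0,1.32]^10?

d = √(1.32² + 1.32² + ... + 1.32²) [10 terms] = √(10·1.32²) = 1.32√10 ≈ 4.17421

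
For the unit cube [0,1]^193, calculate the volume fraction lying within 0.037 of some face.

The inner cube has side 1-2·0.037 = 0.926 and volume (0.926)^193 ≈ 3.597e-07, so the shell holds 0.9999996403 of the volume.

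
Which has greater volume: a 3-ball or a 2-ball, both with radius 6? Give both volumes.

V_3(6) ≈ 904.779. V_2(6) ≈ 113.097. The 3-ball is larger.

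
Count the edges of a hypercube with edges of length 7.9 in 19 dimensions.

The 19-cube has n·2^(n-1) = 19·2^18 = 19·262144 = 4980736 edges.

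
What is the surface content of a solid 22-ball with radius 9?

The surface area of an n-ball is 2π^(n/2) r^(n-1) / Γ(n/2). For n=22, r=9: 1350851717672992089·π^11/22400 ≈ 1.77422e+19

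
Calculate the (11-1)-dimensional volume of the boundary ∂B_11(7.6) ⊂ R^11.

|∂B_11(7.6)| ≈ 1.3324e+10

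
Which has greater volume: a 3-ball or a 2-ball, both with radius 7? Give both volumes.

V_3(7) ≈ 1436.76. V_2(7) ≈ 153.938. The 3-ball is larger.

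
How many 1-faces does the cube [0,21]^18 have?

The 18-cube has n·2^(n-1) = 18·2^17 = 18·131072 = 2359296 edges.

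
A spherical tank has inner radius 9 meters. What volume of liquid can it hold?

The n-ball volume is π^(n/2)·r^n/Γ(n/2+1). With n=3, r=9: V = 972·π ≈ 3053.63.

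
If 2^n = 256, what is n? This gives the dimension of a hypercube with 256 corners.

The n-cube has 2^n vertices, and 256 = 2^8, so n = 8.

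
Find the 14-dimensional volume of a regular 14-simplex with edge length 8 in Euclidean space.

For a regular n-simplex with edge a, V = (a^n / n!)·√((n+1)/2^n). With a=8, n=14: V ≈ 1.52647.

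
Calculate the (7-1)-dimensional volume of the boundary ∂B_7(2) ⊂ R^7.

The surface area of an n-ball is 2π^(n/2) r^(n-1) / Γ(n/2). For n=7, r=2: 1024·π^3/15 ≈ 2116.7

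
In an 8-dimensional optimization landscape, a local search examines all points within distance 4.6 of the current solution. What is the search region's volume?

Volume = π^{8/2}·(4.6)^8/Γ(5) ≈ 813675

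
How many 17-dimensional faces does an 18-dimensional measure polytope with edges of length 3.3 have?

An n-cube has C(n,k)·2^(n-k) k-faces. Here C(18,17)·2^1 = 18·2 = 36.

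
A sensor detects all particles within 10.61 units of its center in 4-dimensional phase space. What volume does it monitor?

The n-ball volume is π^(n/2)·r^n/Γ(n/2+1). With n=4, r=10.61: V ≈ 62536.2.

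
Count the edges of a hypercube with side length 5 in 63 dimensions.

Number of 1-faces = C(63,1)·2^(63-1) = 63·4611686018427387904 = 290536219160925437952.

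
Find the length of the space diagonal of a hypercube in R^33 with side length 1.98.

d = √(1.98² + 1.98² + ... + 1.98²) [33 terms] = √(33·1.98²) = 1.98√33 ≈ 11.3742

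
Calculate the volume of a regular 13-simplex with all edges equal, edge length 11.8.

For a regular n-simplex with edge a, V = (a^n / n!)·√((n+1)/2^n). With a=11.8, n=13: V ≈ 570.893.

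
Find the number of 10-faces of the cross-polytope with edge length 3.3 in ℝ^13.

Number of 10-faces = 2^(10+1) · C(13,10+1) = 2048 · 78 = 159744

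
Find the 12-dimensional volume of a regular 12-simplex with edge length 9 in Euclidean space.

For a regular n-simplex with edge a, V = (a^n / n!)·√((n+1)/2^n). With a=9, n=12: V ≈ 33.2173.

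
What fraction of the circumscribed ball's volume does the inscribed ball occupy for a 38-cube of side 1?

Volume scales as r^n, and r_in/r_out = 1/√38, giving (1/√38)^38 ≈ 9.64077e-31.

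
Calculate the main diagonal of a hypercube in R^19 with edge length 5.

The space diagonal of an n-cube of side s is s√n. Here 5·√19 ≈ 21.7945.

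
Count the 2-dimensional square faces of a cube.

Choose 2 of 3 axes to span the face (C(3,2) = 3 ways), then fix each of the remaining 1 coordinate at one of its two extreme values (2^1 = 2 ways): 3·2 = 6.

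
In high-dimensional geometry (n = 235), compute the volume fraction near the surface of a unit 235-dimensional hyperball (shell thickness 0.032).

1 - (1-0.032)^235 ≈ 0.999521 ≈ 99.9521%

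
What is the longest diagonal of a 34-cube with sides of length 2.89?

d = √(2.89² + 2.89² + ... + 2.89²) [34 terms] = √(34·2.89²) = 2.89√34 ≈ 16.8515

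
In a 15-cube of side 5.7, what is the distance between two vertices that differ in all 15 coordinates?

d = √(5.7² + 5.7² + ... + 5.7²) [15 terms] = √(15·5.7²) = 5.7√15 ≈ 22.076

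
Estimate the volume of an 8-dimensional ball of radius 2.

V = 32·π^4/3 ≈ 1039.03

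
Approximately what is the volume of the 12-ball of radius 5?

V = 48828125·π^6/144 ≈ 3.25992e+08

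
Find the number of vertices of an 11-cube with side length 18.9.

Each vertex is a binary string of length 11, so there are 2^11 = 2048.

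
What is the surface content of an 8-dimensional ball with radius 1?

S = n·V_n(r)/r = 8·V_8(1)/1 (volume-to-surface relation), giving π^4/3 ≈ 32.4697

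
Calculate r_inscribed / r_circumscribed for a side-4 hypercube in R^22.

Ratio = (s/2)/(s√22/2) = 22^(-1/2) ≈ 0.213201.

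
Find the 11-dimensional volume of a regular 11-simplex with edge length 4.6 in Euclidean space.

For a regular n-simplex with edge a, V = (a^n / n!)·√((n+1)/2^n). With a=4.6, n=11: V ≈ 0.0374202.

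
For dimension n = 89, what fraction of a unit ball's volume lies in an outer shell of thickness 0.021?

1 - (1-0.021)^89 ≈ 0.848762 ≈ 84.88%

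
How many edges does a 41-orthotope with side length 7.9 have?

Number of 1-faces = C(41,1)·2^(41-1) = 41·1099511627776 = 45079976738816.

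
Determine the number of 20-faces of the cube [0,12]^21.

An n-cube has C(n,k)·2^(n-k) k-faces. Here C(21,20)·2^1 = 21·2 = 42.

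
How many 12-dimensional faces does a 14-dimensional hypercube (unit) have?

Number of 12-faces = C(14,12) · 2^(14-12) = 91 · 4 = 364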